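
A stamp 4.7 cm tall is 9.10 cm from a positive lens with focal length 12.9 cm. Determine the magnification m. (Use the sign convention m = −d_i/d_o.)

1/d_i = 1/f − 1/d_o = 1/(12.90) − 1/(9.10) = -0.03237, so d_i = -30.89 cm.
m = −d_i/d_o = −(-30.89)/(9.10) = +3.39.
The image is virtual, upright and enlarged, on the same side as the object.

m = +3.39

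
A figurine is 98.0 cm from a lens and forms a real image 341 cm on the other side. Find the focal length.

f = 76.1 cm (converging)

Real image ⇒ d_i = +341 cm.
1/f = 1/d_o + 1/d_i = 1/(98.0) + 1/(341) = 0.01314, so f = 76.1 cm.
Since f is positive, the lens is converging.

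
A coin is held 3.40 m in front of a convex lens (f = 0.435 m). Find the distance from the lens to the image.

Thin-lens equation: 1/d_i = 1/f − 1/d_o = 1/(0.4350) − 1/(3.40) = 2.299 − 0.2941 = 2.005, so d_i = 0.499 m.
The image is real, inverted and reduced, on the far side of the lens.

0.499 m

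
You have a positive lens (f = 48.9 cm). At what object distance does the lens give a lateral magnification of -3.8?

m = −d_i/d_o ⇒ d_i = −m·d_o.
1/f = 1/d_o + 1/d_i = 1/d_o − 1/(m·d_o) = (1 − 1/m)/d_o, so d_o = f(1 − 1/m) = (48.90)(1 − 1/(-3.8)) = 61.8 cm.

61.8 cm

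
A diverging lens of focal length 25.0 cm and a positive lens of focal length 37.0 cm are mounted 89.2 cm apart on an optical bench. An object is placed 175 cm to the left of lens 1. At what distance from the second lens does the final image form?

55.5 cm

Lens 1 is diverging, so f₁ = −25.0 cm.
Lens 1: 1/d_i1 = 1/f₁ − 1/d_o1 = 1/(-25.0) − 1/(175) = -0.04571, so d_i1 = -21.88 cm.
The intermediate image is 21.88 cm to the left of lens 1 (virtual), which is 89.2 − (-21.88) = 111.1 cm to the left of lens 2, so d_o2 = +111.1 cm.
Lens 2: 1/d_i2 = 1/f₂ − 1/d_o2 = 1/(37.0) − 1/(111.1) = 0.01803, so d_i2 = 55.5 cm.
The final image is real, 55.5 cm to the right of lens 2 (overall magnification ≈ -0.062).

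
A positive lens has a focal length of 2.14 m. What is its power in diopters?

P = +0.467 D

P = 1/f = 1/(2.14 m) = +0.467 D.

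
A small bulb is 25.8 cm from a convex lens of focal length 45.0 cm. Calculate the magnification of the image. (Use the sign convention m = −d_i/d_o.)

1/d_i = 1/f − 1/d_o = 1/(45.00) − 1/(25.8) = -0.01654, so d_i = -60.47 cm.
m = −d_i/d_o = −(-60.47)/(25.8) = +2.34.
The image is virtual, upright and enlarged, on the same side as the object.

m = +2.34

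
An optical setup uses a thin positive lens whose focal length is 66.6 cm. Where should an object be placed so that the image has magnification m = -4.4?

81.7 cm

m = −d_i/d_o ⇒ d_i = −m·d_o.
1/f = 1/d_o + 1/d_i = 1/d_o − 1/(m·d_o) = (1 − 1/m)/d_o, so d_o = f(1 − 1/m) = (66.60)(1 − 1/(-4.4)) = 81.7 cm.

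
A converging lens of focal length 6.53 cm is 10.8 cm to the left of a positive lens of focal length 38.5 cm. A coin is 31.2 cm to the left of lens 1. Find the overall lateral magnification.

Lens 1: 1/d_i1 = 1/(6.53) − 1/(31.2) = 0.1211, so d_i1 = 8.258 cm; m₁ = −d_i1/d_o1 = -0.2647.
d_o2 = 10.8 − (8.258) = 2.542 cm.
Lens 2: 1/d_i2 = 1/(38.5) − 1/(2.542) = -0.3674, so d_i2 = -2.722 cm; m₂ = −d_i2/d_o2 = +1.071.
m = m₁·m₂ = (-0.2647)(+1.071) = -0.283.

m = -0.283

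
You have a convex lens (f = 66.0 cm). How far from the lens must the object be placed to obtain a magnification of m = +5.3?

53.5 cm

m = −d_i/d_o ⇒ d_i = −m·d_o.
1/f = 1/d_o + 1/d_i = 1/d_o − 1/(m·d_o) = (1 − 1/m)/d_o, so d_o = f(1 − 1/m) = (66.00)(1 − 1/(+5.3)) = 53.5 cm.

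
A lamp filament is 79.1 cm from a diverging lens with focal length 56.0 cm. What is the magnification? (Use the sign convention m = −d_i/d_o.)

m = +0.415

For a diverging lens, f = -56.0 cm.
1/d_i = 1/f − 1/d_o = 1/(-56.00) − 1/(79.1) = -0.03050, so d_i = -32.79 cm.
m = −d_i/d_o = −(-32.79)/(79.1) = +0.415.
The image is virtual, upright and reduced, on the same side as the object.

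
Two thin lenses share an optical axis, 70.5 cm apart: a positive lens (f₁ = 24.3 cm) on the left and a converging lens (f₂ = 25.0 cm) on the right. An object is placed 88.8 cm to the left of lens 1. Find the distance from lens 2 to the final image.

76.9 cm

Lens 1: 1/d_i1 = 1/f₁ − 1/d_o1 = 1/(24.3) − 1/(88.8) = 0.02989, so d_i1 = 33.45 cm.
The intermediate image is 33.45 cm to the right of lens 1, which is 70.5 − (33.45) = 37.05 cm to the left of lens 2, so d_o2 = +37.05 cm.
Lens 2: 1/d_i2 = 1/f₂ − 1/d_o2 = 1/(25.0) − 1/(37.05) = 0.01301, so d_i2 = 76.9 cm.
The final image is real, 76.9 cm to the right of lens 2 (overall magnification ≈ 0.78).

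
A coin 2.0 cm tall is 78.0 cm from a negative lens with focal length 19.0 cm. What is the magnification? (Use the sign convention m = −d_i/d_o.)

m = +0.196

For a negative lens, f = -19.0 cm.
1/d_i = 1/f − 1/d_o = 1/(-19.00) − 1/(78.0) = -0.06545, so d_i = -15.28 cm.
m = −d_i/d_o = −(-15.28)/(78.0) = +0.196.
The image is virtual, upright and reduced, on the same side as the object.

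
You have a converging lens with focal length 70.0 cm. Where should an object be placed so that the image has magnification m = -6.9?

80.1 cm

m = −d_i/d_o ⇒ d_i = −m·d_o.
1/f = 1/d_o + 1/d_i = 1/d_o − 1/(m·d_o) = (1 − 1/m)/d_o, so d_o = f(1 − 1/m) = (70.00)(1 − 1/(-6.9)) = 80.1 cm.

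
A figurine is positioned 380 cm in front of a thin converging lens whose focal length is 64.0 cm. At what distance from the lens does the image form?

77.0 cm

Thin-lens equation: 1/v = 1/f − 1/u = 1/(64.00) − 1/(380) = 0.01562 − 0.002632 = 0.01299, so v = 77.0 cm.
The image is real, inverted and reduced, on the far side of the lens.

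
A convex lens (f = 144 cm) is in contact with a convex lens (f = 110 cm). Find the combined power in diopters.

P₁ = 1/f₁ = 1/(1.44 m) = +0.6944 D; P₂ = 1/f₂ = 1/(1.10 m) = +0.9091 D.
For thin lenses in contact, P = P₁ + P₂ = (+0.6944) + (+0.9091) = +1.60 D.

P = +1.60 D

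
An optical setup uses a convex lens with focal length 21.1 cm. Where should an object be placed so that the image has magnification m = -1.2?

m = −d_i/d_o ⇒ d_i = −m·d_o.
1/f = 1/d_o + 1/d_i = 1/d_o − 1/(m·d_o) = (1 − 1/m)/d_o, so d_o = f(1 − 1/m) = (21.10)(1 − 1/(-1.2)) = 38.7 cm.

38.7 cm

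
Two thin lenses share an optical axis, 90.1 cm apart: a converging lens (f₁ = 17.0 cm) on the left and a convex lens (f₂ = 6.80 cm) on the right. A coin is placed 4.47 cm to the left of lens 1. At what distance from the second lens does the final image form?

Lens 1: 1/d_i1 = 1/f₁ − 1/d_o1 = 1/(17.0) − 1/(4.47) = -0.1649, so d_i1 = -6.065 cm.
The intermediate image is 6.065 cm to the left of lens 1 (virtual), which is 90.1 − (-6.065) = 96.16 cm to the left of lens 2, so d_o2 = +96.16 cm.
Lens 2: 1/d_i2 = 1/f₂ − 1/d_o2 = 1/(6.80) − 1/(96.16) = 0.1367, so d_i2 = 7.32 cm.
The final image is real, 7.32 cm to the right of lens 2 (overall magnification ≈ -0.10).

7.32 cm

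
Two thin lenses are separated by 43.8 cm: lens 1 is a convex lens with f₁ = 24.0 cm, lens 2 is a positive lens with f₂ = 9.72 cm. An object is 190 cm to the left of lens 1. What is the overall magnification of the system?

m = +0.213

Lens 1: 1/d_i1 = 1/(24.0) − 1/(190) = 0.03640, so d_i1 = 27.47 cm; m₁ = −d_i1/d_o1 = -0.1446.
d_o2 = 43.8 − (27.47) = 16.33 cm.
Lens 2: 1/d_i2 = 1/(9.72) − 1/(16.33) = 0.04164, so d_i2 = 24.01 cm; m₂ = −d_i2/d_o2 = -1.470.
m = m₁·m₂ = (-0.1446)(-1.470) = +0.213.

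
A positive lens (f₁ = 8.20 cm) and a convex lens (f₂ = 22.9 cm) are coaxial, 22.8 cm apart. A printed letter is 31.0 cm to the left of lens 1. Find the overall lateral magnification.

Lens 1: 1/d_i1 = 1/(8.20) − 1/(31.0) = 0.08969, so d_i1 = 11.15 cm; m₁ = −d_i1/d_o1 = -0.3597.
d_o2 = 22.8 − (11.15) = 11.65 cm.
Lens 2: 1/d_i2 = 1/(22.9) − 1/(11.65) = -0.04217, so d_i2 = -23.71 cm; m₂ = −d_i2/d_o2 = +2.036.
m = m₁·m₂ = (-0.3597)(+2.036) = -0.732.

m = -0.732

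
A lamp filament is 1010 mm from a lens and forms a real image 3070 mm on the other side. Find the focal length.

Real image ⇒ d_i = +3070 mm.
1/f = 1/d_o + 1/d_i = 1/(1010) + 1/(3070) = 0.001316, so f = 760 mm.
Since f is positive, the lens is converging.

f = 760 mm (converging)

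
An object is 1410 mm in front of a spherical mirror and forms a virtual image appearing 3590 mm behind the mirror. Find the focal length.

f = 2320 mm (concave)

Virtual image ⇒ d_i = −3590 mm.
1/f = 1/d_o + 1/d_i = 1/(1410) + 1/(-3590) = 0.0004307, so f = 2320 mm.
Since f is positive, the spherical mirror is concave.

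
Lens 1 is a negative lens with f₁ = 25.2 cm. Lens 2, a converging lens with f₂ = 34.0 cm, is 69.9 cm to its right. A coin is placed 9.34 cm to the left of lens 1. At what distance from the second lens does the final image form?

61.1 cm

Lens 1 is diverging, so f₁ = −25.2 cm.
Lens 1: 1/d_i1 = 1/f₁ − 1/d_o1 = 1/(-25.2) − 1/(9.34) = -0.1467, so d_i1 = -6.814 cm.
The intermediate image is 6.814 cm to the left of lens 1 (virtual), which is 69.9 − (-6.814) = 76.71 cm to the left of lens 2, so d_o2 = +76.71 cm.
Lens 2: 1/d_i2 = 1/f₂ − 1/d_o2 = 1/(34.0) − 1/(76.71) = 0.01638, so d_i2 = 61.1 cm.
The final image is real, 61.1 cm to the right of lens 2 (overall magnification ≈ -0.58).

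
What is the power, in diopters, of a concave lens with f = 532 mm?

P = -1.88 D

For a concave lens, f = −532 mm.
f = -53.2 cm = -0.532 m.
P = 1/f = 1/(-0.532 m) = -1.88 D.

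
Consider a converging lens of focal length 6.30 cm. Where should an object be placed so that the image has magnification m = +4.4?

4.87 cm

m = −d_i/d_o ⇒ d_i = −m·d_o.
1/f = 1/d_o + 1/d_i = 1/d_o − 1/(m·d_o) = (1 − 1/m)/d_o, so d_o = f(1 − 1/m) = (6.300)(1 − 1/(+4.4)) = 4.87 cm.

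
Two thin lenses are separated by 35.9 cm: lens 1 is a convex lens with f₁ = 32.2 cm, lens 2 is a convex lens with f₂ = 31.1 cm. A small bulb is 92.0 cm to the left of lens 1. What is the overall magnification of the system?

Lens 1: 1/d_i1 = 1/(32.2) − 1/(92.0) = 0.02019, so d_i1 = 49.54 cm; m₁ = −d_i1/d_o1 = -0.5385.
d_o2 = 35.9 − (49.54) = -13.64 cm (virtual object).
Lens 2: 1/d_i2 = 1/(31.1) − 1/(-13.64) = 0.1055, so d_i2 = 9.482 cm; m₂ = −d_i2/d_o2 = +0.6951.
m = m₁·m₂ = (-0.5385)(+0.6951) = -0.374.

m = -0.374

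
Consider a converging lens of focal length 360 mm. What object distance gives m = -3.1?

476 mm

m = −d_i/d_o ⇒ d_i = −m·d_o.
1/f = 1/d_o + 1/d_i = 1/d_o − 1/(m·d_o) = (1 − 1/m)/d_o, so d_o = f(1 − 1/m) = (360.0)(1 − 1/(-3.1)) = 476 mm.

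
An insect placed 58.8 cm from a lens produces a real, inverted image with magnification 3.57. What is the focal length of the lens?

f = 45.9 cm (converging)

m = −d_i/d_o ⇒ d_i = −m·d_o = −(-3.57)·(58.8) = 209.9 cm.
1/f = 1/d_o + 1/d_i = 1/(58.8) + 1/(209.9) = 0.02177, so f = 45.9 cm.
Since f is positive, the lens is converging.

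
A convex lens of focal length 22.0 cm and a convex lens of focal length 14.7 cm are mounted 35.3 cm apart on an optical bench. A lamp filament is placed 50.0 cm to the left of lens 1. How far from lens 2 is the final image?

Lens 1: 1/d_i1 = 1/f₁ − 1/d_o1 = 1/(22.0) − 1/(50.0) = 0.02545, so d_i1 = 39.29 cm.
The intermediate image is 39.29 cm to the right of lens 1, which lies 3.990 cm to the right of lens 2 — a virtual object — so d_o2 = −3.990 cm.
Lens 2: 1/d_i2 = 1/f₂ − 1/d_o2 = 1/(14.7) − 1/(-3.990) = 0.3187, so d_i2 = 3.14 cm.
The final image is real, 3.14 cm to the right of lens 2 (overall magnification ≈ -0.62).

3.14 cm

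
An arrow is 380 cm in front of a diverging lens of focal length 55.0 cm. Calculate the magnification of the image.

For a diverging lens, f = -55.0 cm.
1/d_i = 1/f − 1/d_o = 1/(-55.00) − 1/(380) = -0.02081, so d_i = -48.05 cm.
m = −d_i/d_o = −(-48.05)/(380) = +0.126.
The image is virtual, upright and reduced, on the same side as the object.

m = +0.126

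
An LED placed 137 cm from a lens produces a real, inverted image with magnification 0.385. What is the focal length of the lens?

m = −d_i/d_o ⇒ d_i = −m·d_o = −(-0.385)·(137) = 52.75 cm.
1/f = 1/d_o + 1/d_i = 1/(137) + 1/(52.75) = 0.02626, so f = 38.1 cm.
Since f is positive, the lens is converging.

f = 38.1 cm (converging)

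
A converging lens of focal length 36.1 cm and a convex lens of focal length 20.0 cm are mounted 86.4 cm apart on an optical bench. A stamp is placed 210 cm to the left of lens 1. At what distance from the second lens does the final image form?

37.5 cm

Lens 1: 1/d_i1 = 1/f₁ − 1/d_o1 = 1/(36.1) − 1/(210) = 0.02294, so d_i1 = 43.59 cm.
The intermediate image is 43.59 cm to the right of lens 1, which is 86.4 − (43.59) = 42.81 cm to the left of lens 2, so d_o2 = +42.81 cm.
Lens 2: 1/d_i2 = 1/f₂ − 1/d_o2 = 1/(20.0) − 1/(42.81) = 0.02664, so d_i2 = 37.5 cm.
The final image is real, 37.5 cm to the right of lens 2 (overall magnification ≈ 0.18).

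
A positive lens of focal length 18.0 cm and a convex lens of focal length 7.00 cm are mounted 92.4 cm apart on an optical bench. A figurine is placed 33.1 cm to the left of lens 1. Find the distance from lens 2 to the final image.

8.07 cm

Lens 1: 1/d_i1 = 1/f₁ − 1/d_o1 = 1/(18.0) − 1/(33.1) = 0.02534, so d_i1 = 39.46 cm.
The intermediate image is 39.46 cm to the right of lens 1, which is 92.4 − (39.46) = 52.94 cm to the left of lens 2, so d_o2 = +52.94 cm.
Lens 2: 1/d_i2 = 1/f₂ − 1/d_o2 = 1/(7.00) − 1/(52.94) = 0.1240, so d_i2 = 8.07 cm.
The final image is real, 8.07 cm to the right of lens 2 (overall magnification ≈ 0.18).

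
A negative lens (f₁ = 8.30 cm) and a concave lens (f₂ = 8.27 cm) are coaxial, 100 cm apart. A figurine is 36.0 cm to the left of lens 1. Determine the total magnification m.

f₁ = −8.30 cm (diverging).
Lens 1: 1/d_i1 = 1/(-8.30) − 1/(36.0) = -0.1483, so d_i1 = -6.745 cm; m₁ = −d_i1/d_o1 = +0.1874.
d_o2 = 100 − (-6.745) = 106.7 cm.
f₂ = −8.27 cm (diverging).
Lens 2: 1/d_i2 = 1/(-8.27) − 1/(106.7) = -0.1303, so d_i2 = -7.675 cm; m₂ = −d_i2/d_o2 = +0.07193.
m = m₁·m₂ = (+0.1874)(+0.07193) = +0.0135.

m = +0.0135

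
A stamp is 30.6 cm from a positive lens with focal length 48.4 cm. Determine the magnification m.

m = +2.72

1/d_i = 1/f − 1/d_o = 1/(48.40) − 1/(30.6) = -0.01202, so d_i = -83.20 cm.
m = −d_i/d_o = −(-83.20)/(30.6) = +2.72.
The image is virtual, upright and enlarged, on the same side as the object.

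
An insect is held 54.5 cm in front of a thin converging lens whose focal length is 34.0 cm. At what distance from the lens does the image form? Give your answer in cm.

Thin-lens equation: 1/q = 1/f − 1/p = 1/(34.00) − 1/(54.5) = 0.02941 − 0.01835 = 0.01106, so q = 90.4 cm.
The image is real, inverted and enlarged, on the far side of the lens.

90.4 cm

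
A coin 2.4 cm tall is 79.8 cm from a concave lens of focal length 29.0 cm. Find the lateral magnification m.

For a concave lens, f = -29.0 cm.
1/d_i = 1/f − 1/d_o = 1/(-29.00) − 1/(79.8) = -0.04701, so d_i = -21.27 cm.
m = −d_i/d_o = −(-21.27)/(79.8) = +0.267.
The image is virtual, upright and reduced, on the same side as the object.

m = +0.267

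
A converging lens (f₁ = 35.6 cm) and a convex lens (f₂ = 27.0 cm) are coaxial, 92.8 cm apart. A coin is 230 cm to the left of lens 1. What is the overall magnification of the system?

m = +0.209

Lens 1: 1/d_i1 = 1/(35.6) − 1/(230) = 0.02374, so d_i1 = 42.12 cm; m₁ = −d_i1/d_o1 = -0.1831.
d_o2 = 92.8 − (42.12) = 50.68 cm.
Lens 2: 1/d_i2 = 1/(27.0) − 1/(50.68) = 0.01731, so d_i2 = 57.79 cm; m₂ = −d_i2/d_o2 = -1.140.
m = m₁·m₂ = (-0.1831)(-1.140) = +0.209.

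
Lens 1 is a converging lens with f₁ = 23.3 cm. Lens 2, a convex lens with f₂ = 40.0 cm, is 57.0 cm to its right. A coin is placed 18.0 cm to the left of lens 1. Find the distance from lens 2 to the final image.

Lens 1: 1/d_i1 = 1/f₁ − 1/d_o1 = 1/(23.3) − 1/(18.0) = -0.01264, so d_i1 = -79.13 cm.
The intermediate image is 79.13 cm to the left of lens 1 (virtual), which is 57.0 − (-79.13) = 136.1 cm to the left of lens 2, so d_o2 = +136.1 cm.
Lens 2: 1/d_i2 = 1/f₂ − 1/d_o2 = 1/(40.0) − 1/(136.1) = 0.01765, so d_i2 = 56.6 cm.
The final image is real, 56.6 cm to the right of lens 2 (overall magnification ≈ -1.8).

56.6 cm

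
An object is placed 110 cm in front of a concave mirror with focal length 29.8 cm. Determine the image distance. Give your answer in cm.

40.9 cm

Mirror equation: 1/d_i = 1/f − 1/d_o = 1/(29.80) − 1/(110) = 0.03356 − 0.009091 = 0.02447, so d_i = 40.9 cm.
The image is real, inverted and reduced, in front of the mirror.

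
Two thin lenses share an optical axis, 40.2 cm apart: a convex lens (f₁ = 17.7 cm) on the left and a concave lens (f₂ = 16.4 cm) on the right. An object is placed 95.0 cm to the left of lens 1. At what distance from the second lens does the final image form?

8.68 cm

Lens 1: 1/d_i1 = 1/f₁ − 1/d_o1 = 1/(17.7) − 1/(95.0) = 0.04597, so d_i1 = 21.75 cm.
The intermediate image is 21.75 cm to the right of lens 1, which is 40.2 − (21.75) = 18.45 cm to the left of lens 2, so d_o2 = +18.45 cm.
Lens 2 is diverging, so f₂ = −16.4 cm.
Lens 2: 1/d_i2 = 1/f₂ − 1/d_o2 = 1/(-16.4) − 1/(18.45) = -0.1152, so d_i2 = -8.68 cm.
The final image is virtual, 8.68 cm to the left of lens 2 (overall magnification ≈ -0.11).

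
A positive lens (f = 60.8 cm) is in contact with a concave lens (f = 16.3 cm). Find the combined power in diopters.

P₁ = 1/f₁ = 1/(0.608 m) = +1.645 D; P₂ = 1/f₂ = 1/(-0.163 m) = -6.135 D.
For thin lenses in contact, P = P₁ + P₂ = (+1.645) + (-6.135) = -4.49 D.

P = -4.49 D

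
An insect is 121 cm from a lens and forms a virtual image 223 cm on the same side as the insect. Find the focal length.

f = 265 cm (converging)

Virtual image ⇒ d_i = −223 cm.
1/f = 1/d_o + 1/d_i = 1/(121) + 1/(-223) = 0.003780, so f = 265 cm.
Since f is positive, the lens is converging.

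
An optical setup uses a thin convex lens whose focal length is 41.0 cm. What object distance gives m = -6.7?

47.1 cm

m = −d_i/d_o ⇒ d_i = −m·d_o.
1/f = 1/d_o + 1/d_i = 1/d_o − 1/(m·d_o) = (1 − 1/m)/d_o, so d_o = f(1 − 1/m) = (41.00)(1 − 1/(-6.7)) = 47.1 cm.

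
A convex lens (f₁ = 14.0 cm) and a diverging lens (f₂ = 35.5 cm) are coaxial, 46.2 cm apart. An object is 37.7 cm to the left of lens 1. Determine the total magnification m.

m = -0.353

Lens 1: 1/d_i1 = 1/(14.0) − 1/(37.7) = 0.04490, so d_i1 = 22.27 cm; m₁ = −d_i1/d_o1 = -0.5907.
d_o2 = 46.2 − (22.27) = 23.93 cm.
f₂ = −35.5 cm (diverging).
Lens 2: 1/d_i2 = 1/(-35.5) − 1/(23.93) = -0.06996, so d_i2 = -14.29 cm; m₂ = −d_i2/d_o2 = +0.5973.
m = m₁·m₂ = (-0.5907)(+0.5973) = -0.353.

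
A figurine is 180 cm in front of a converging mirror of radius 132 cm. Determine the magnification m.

f = R/2 = 132/2 = 66.00 cm.
1/d_i = 1/f − 1/d_o = 1/(66.00) − 1/(180) = 0.009596, so d_i = 104.2 cm.
m = −d_i/d_o = −(104.2)/(180) = -0.579.
The image is real, inverted and reduced, in front of the mirror.

m = -0.579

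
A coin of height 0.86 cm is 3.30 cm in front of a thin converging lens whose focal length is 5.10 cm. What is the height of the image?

2.44 cm

1/d_i = 1/f − 1/d_o = 1/(5.100) − 1/(3.30) = -0.1070, so d_i = -9.350 cm.
m = −d_i/d_o = +2.833.
|h_i| = |m|·h_o = 2.833 × 0.86 = 2.44 cm. The image is virtual, upright and enlarged, on the same side as the object.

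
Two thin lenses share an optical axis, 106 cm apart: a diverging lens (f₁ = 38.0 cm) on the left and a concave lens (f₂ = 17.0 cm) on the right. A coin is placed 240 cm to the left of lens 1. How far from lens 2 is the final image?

15.1 cm

Lens 1 is diverging, so f₁ = −38.0 cm.
Lens 1: 1/d_i1 = 1/f₁ − 1/d_o1 = 1/(-38.0) − 1/(240) = -0.03048, so d_i1 = -32.81 cm.
The intermediate image is 32.81 cm to the left of lens 1 (virtual), which is 106 − (-32.81) = 138.8 cm to the left of lens 2, so d_o2 = +138.8 cm.
Lens 2 is diverging, so f₂ = −17.0 cm.
Lens 2: 1/d_i2 = 1/f₂ − 1/d_o2 = 1/(-17.0) − 1/(138.8) = -0.06603, so d_i2 = -15.1 cm.
The final image is virtual, 15.1 cm to the left of lens 2 (overall magnification ≈ 0.015).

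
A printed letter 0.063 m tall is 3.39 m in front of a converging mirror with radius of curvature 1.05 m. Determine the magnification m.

f = R/2 = 1.05/2 = 0.5250 m.
1/d_i = 1/f − 1/d_o = 1/(0.5250) − 1/(3.39) = 1.610, so d_i = 0.6212 m.
m = −d_i/d_o = −(0.6212)/(3.39) = -0.183.
The image is real, inverted and reduced, in front of the mirror.

m = -0.183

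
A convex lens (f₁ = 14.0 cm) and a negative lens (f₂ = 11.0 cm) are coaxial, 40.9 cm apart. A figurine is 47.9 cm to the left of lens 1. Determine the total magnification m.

Lens 1: 1/d_i1 = 1/(14.0) − 1/(47.9) = 0.05055, so d_i1 = 19.78 cm; m₁ = −d_i1/d_o1 = -0.4129.
d_o2 = 40.9 − (19.78) = 21.12 cm.
f₂ = −11.0 cm (diverging).
Lens 2: 1/d_i2 = 1/(-11.0) − 1/(21.12) = -0.1383, so d_i2 = -7.233 cm; m₂ = −d_i2/d_o2 = +0.3425.
m = m₁·m₂ = (-0.4129)(+0.3425) = -0.141.

m = -0.141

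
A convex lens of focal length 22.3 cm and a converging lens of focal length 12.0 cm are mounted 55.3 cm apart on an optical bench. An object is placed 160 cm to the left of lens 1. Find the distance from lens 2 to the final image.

20.3 cm

Lens 1: 1/d_i1 = 1/f₁ − 1/d_o1 = 1/(22.3) − 1/(160) = 0.03859, so d_i1 = 25.91 cm.
The intermediate image is 25.91 cm to the right of lens 1, which is 55.3 − (25.91) = 29.39 cm to the left of lens 2, so d_o2 = +29.39 cm.
Lens 2: 1/d_i2 = 1/f₂ − 1/d_o2 = 1/(12.0) − 1/(29.39) = 0.04931, so d_i2 = 20.3 cm.
The final image is real, 20.3 cm to the right of lens 2 (overall magnification ≈ 0.11).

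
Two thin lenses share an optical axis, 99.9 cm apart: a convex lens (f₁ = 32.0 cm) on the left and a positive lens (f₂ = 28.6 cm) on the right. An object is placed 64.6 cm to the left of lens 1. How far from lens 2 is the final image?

132 cm

Lens 1: 1/d_i1 = 1/f₁ − 1/d_o1 = 1/(32.0) − 1/(64.6) = 0.01577, so d_i1 = 63.41 cm.
The intermediate image is 63.41 cm to the right of lens 1, which is 99.9 − (63.41) = 36.49 cm to the left of lens 2, so d_o2 = +36.49 cm.
Lens 2: 1/d_i2 = 1/f₂ − 1/d_o2 = 1/(28.6) − 1/(36.49) = 0.007560, so d_i2 = 132 cm.
The final image is real, 132 cm to the right of lens 2 (overall magnification ≈ 3.6).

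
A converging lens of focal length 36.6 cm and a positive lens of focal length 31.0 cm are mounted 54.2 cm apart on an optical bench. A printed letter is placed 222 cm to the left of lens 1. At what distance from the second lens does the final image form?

Lens 1: 1/d_i1 = 1/f₁ − 1/d_o1 = 1/(36.6) − 1/(222) = 0.02282, so d_i1 = 43.83 cm.
The intermediate image is 43.83 cm to the right of lens 1, which is 54.2 − (43.83) = 10.37 cm to the left of lens 2, so d_o2 = +10.37 cm.
Lens 2: 1/d_i2 = 1/f₂ − 1/d_o2 = 1/(31.0) − 1/(10.37) = -0.06417, so d_i2 = -15.6 cm.
The final image is virtual, 15.6 cm to the left of lens 2 (overall magnification ≈ -0.30).

15.6 cm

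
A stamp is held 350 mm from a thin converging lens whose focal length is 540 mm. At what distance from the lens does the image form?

Lens equation: 1/d_i = 1/f − 1/d_o = 1/(540.0) − 1/(350) = 0.001852 − 0.002857 = -0.001005, so d_i = -995 mm.
The image is virtual, upright and enlarged, on the same side as the object.

995 mm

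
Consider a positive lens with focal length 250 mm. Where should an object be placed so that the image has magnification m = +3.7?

182 mm

m = −d_i/d_o ⇒ d_i = −m·d_o.
1/f = 1/d_o + 1/d_i = 1/d_o − 1/(m·d_o) = (1 − 1/m)/d_o, so d_o = f(1 − 1/m) = (250.0)(1 − 1/(+3.7)) = 182 mm.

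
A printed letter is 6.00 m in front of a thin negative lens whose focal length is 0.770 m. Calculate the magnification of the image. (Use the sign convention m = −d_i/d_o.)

m = +0.114

For a negative lens, f = -0.770 m.
1/d_i = 1/f − 1/d_o = 1/(-0.7700) − 1/(6.00) = -1.465, so d_i = -0.6824 m.
m = −d_i/d_o = −(-0.6824)/(6.00) = +0.114.
The image is virtual, upright and reduced, on the same side as the object.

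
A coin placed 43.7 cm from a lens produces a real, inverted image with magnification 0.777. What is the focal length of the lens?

f = 19.1 cm (converging)

m = −d_i/d_o ⇒ d_i = −m·d_o = −(-0.777)·(43.7) = 33.95 cm.
1/f = 1/d_o + 1/d_i = 1/(43.7) + 1/(33.95) = 0.05234, so f = 19.1 cm.
Since f is positive, the lens is converging.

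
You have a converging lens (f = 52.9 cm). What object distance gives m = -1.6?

m = −d_i/d_o ⇒ d_i = −m·d_o.
1/f = 1/d_o + 1/d_i = 1/d_o − 1/(m·d_o) = (1 − 1/m)/d_o, so d_o = f(1 − 1/m) = (52.90)(1 − 1/(-1.6)) = 86.0 cm.

86.0 cm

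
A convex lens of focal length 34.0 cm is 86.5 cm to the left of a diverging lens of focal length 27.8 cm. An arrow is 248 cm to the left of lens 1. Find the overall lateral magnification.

m = -0.0590

Lens 1: 1/d_i1 = 1/(34.0) − 1/(248) = 0.02538, so d_i1 = 39.40 cm; m₁ = −d_i1/d_o1 = -0.1589.
d_o2 = 86.5 − (39.40) = 47.10 cm.
f₂ = −27.8 cm (diverging).
Lens 2: 1/d_i2 = 1/(-27.8) − 1/(47.10) = -0.05720, so d_i2 = -17.48 cm; m₂ = −d_i2/d_o2 = +0.3712.
m = m₁·m₂ = (-0.1589)(+0.3712) = -0.0590.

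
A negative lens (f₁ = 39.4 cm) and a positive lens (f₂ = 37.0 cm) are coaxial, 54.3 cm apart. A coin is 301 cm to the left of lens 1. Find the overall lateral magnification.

m = -0.0821

f₁ = −39.4 cm (diverging).
Lens 1: 1/d_i1 = 1/(-39.4) − 1/(301) = -0.02870, so d_i1 = -34.84 cm; m₁ = −d_i1/d_o1 = +0.1157.
d_o2 = 54.3 − (-34.84) = 89.14 cm.
Lens 2: 1/d_i2 = 1/(37.0) − 1/(89.14) = 0.01581, so d_i2 = 63.26 cm; m₂ = −d_i2/d_o2 = -0.7096.
m = m₁·m₂ = (+0.1157)(-0.7096) = -0.0821.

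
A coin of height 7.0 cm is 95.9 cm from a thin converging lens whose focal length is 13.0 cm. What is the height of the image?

1.10 cm

1/d_i = 1/f − 1/d_o = 1/(13.00) − 1/(95.9) = 0.06650, so d_i = 15.04 cm.
m = −d_i/d_o = -0.1568.
|h_i| = |m|·h_o = 0.1568 × 7.0 = 1.10 cm. The image is real, inverted and reduced, on the far side of the lens.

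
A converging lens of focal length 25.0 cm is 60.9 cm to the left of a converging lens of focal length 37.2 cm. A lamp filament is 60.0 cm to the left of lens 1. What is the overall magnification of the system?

m = -1.39

Lens 1: 1/d_i1 = 1/(25.0) − 1/(60.0) = 0.02333, so d_i1 = 42.86 cm; m₁ = −d_i1/d_o1 = -0.7143.
d_o2 = 60.9 − (42.86) = 18.04 cm.
Lens 2: 1/d_i2 = 1/(37.2) − 1/(18.04) = -0.02855, so d_i2 = -35.03 cm; m₂ = −d_i2/d_o2 = +1.942.
m = m₁·m₂ = (-0.7143)(+1.942) = -1.39.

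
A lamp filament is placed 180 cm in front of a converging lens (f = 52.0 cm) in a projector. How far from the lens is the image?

Thin-lens equation: 1/d_i = 1/f − 1/d_o = 1/(52.00) − 1/(180) = 0.01923 − 0.005556 = 0.01368, so d_i = 73.1 cm.
The image is real, inverted and reduced, on the far side of the lens.

73.1 cm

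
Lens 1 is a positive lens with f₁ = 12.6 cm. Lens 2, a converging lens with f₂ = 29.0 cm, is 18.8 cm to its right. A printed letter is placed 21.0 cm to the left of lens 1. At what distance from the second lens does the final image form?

Lens 1: 1/d_i1 = 1/f₁ − 1/d_o1 = 1/(12.6) − 1/(21.0) = 0.03175, so d_i1 = 31.50 cm.
The intermediate image is 31.50 cm to the right of lens 1, which lies 12.70 cm to the right of lens 2 — a virtual object — so d_o2 = −12.70 cm.
Lens 2: 1/d_i2 = 1/f₂ − 1/d_o2 = 1/(29.0) − 1/(-12.70) = 0.1132, so d_i2 = 8.83 cm.
The final image is real, 8.83 cm to the right of lens 2 (overall magnification ≈ -1.0).

8.83 cm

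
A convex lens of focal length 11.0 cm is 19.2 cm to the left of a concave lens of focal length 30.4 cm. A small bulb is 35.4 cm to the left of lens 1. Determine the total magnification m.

m = -0.407

Lens 1: 1/d_i1 = 1/(11.0) − 1/(35.4) = 0.06266, so d_i1 = 15.96 cm; m₁ = −d_i1/d_o1 = -0.4508.
d_o2 = 19.2 − (15.96) = 3.240 cm.
f₂ = −30.4 cm (diverging).
Lens 2: 1/d_i2 = 1/(-30.4) − 1/(3.240) = -0.3415, so d_i2 = -2.928 cm; m₂ = −d_i2/d_o2 = +0.9037.
m = m₁·m₂ = (-0.4508)(+0.9037) = -0.407.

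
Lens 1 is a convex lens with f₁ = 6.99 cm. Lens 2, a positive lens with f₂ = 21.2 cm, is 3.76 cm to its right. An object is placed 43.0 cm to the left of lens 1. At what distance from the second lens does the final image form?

3.77 cm

Lens 1: 1/d_i1 = 1/f₁ − 1/d_o1 = 1/(6.99) − 1/(43.0) = 0.1198, so d_i1 = 8.347 cm.
The intermediate image is 8.347 cm to the right of lens 1, which lies 4.587 cm to the right of lens 2 — a virtual object — so d_o2 = −4.587 cm.
Lens 2: 1/d_i2 = 1/f₂ − 1/d_o2 = 1/(21.2) − 1/(-4.587) = 0.2652, so d_i2 = 3.77 cm.
The final image is real, 3.77 cm to the right of lens 2 (overall magnification ≈ -0.16).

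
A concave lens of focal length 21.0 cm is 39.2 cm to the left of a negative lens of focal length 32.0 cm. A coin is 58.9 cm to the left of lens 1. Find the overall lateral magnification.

m = +0.0970

f₁ = −21.0 cm (diverging).
Lens 1: 1/d_i1 = 1/(-21.0) − 1/(58.9) = -0.06460, so d_i1 = -15.48 cm; m₁ = −d_i1/d_o1 = +0.2628.
d_o2 = 39.2 − (-15.48) = 54.68 cm.
f₂ = −32.0 cm (diverging).
Lens 2: 1/d_i2 = 1/(-32.0) − 1/(54.68) = -0.04954, so d_i2 = -20.19 cm; m₂ = −d_i2/d_o2 = +0.3692.
m = m₁·m₂ = (+0.2628)(+0.3692) = +0.0970.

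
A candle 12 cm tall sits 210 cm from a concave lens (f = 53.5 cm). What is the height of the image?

2.44 cm

For a concave lens, f = -53.5 cm.
1/d_i = 1/f − 1/d_o = 1/(-53.50) − 1/(210) = -0.02345, so d_i = -42.64 cm.
m = −d_i/d_o = +0.2030.
|h_i| = |m|·h_o = 0.2030 × 12 = 2.44 cm. The image is virtual, upright and reduced, on the same side as the object.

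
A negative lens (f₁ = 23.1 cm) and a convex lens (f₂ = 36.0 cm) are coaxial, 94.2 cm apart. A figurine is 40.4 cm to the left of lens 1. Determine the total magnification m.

f₁ = −23.1 cm (diverging).
Lens 1: 1/d_i1 = 1/(-23.1) − 1/(40.4) = -0.06804, so d_i1 = -14.70 cm; m₁ = −d_i1/d_o1 = +0.3639.
d_o2 = 94.2 − (-14.70) = 108.9 cm.
Lens 2: 1/d_i2 = 1/(36.0) − 1/(108.9) = 0.01860, so d_i2 = 53.78 cm; m₂ = −d_i2/d_o2 = -0.4938.
m = m₁·m₂ = (+0.3639)(-0.4938) = -0.180.

m = -0.180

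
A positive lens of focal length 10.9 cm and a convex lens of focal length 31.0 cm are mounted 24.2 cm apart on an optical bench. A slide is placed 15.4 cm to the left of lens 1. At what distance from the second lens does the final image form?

9.21 cm

Lens 1: 1/d_i1 = 1/f₁ − 1/d_o1 = 1/(10.9) − 1/(15.4) = 0.02681, so d_i1 = 37.30 cm.
The intermediate image is 37.30 cm to the right of lens 1, which lies 13.10 cm to the right of lens 2 — a virtual object — so d_o2 = −13.10 cm.
Lens 2: 1/d_i2 = 1/f₂ − 1/d_o2 = 1/(31.0) − 1/(-13.10) = 0.1086, so d_i2 = 9.21 cm.
The final image is real, 9.21 cm to the right of lens 2 (overall magnification ≈ -1.7).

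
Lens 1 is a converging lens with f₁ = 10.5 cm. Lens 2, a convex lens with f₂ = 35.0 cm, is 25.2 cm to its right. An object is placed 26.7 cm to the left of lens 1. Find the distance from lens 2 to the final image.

10.2 cm

Lens 1: 1/d_i1 = 1/f₁ − 1/d_o1 = 1/(10.5) − 1/(26.7) = 0.05778, so d_i1 = 17.31 cm.
The intermediate image is 17.31 cm to the right of lens 1, which is 25.2 − (17.31) = 7.890 cm to the left of lens 2, so d_o2 = +7.890 cm.
Lens 2: 1/d_i2 = 1/f₂ − 1/d_o2 = 1/(35.0) − 1/(7.890) = -0.09817, so d_i2 = -10.2 cm.
The final image is virtual, 10.2 cm to the left of lens 2 (overall magnification ≈ -0.84).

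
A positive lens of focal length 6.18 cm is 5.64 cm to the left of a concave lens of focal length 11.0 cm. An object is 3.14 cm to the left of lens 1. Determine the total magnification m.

Lens 1: 1/d_i1 = 1/(6.18) − 1/(3.14) = -0.1567, so d_i1 = -6.383 cm; m₁ = −d_i1/d_o1 = +2.033.
d_o2 = 5.64 − (-6.383) = 12.02 cm.
f₂ = −11.0 cm (diverging).
Lens 2: 1/d_i2 = 1/(-11.0) − 1/(12.02) = -0.1741, so d_i2 = -5.744 cm; m₂ = −d_i2/d_o2 = +0.4778.
m = m₁·m₂ = (+2.033)(+0.4778) = +0.971.

m = +0.971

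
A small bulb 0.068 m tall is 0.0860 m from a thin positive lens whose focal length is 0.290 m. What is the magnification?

1/d_i = 1/f − 1/d_o = 1/(0.2900) − 1/(0.0860) = -8.180, so d_i = -0.1223 m.
m = −d_i/d_o = −(-0.1223)/(0.0860) = +1.42.
The image is virtual, upright and enlarged, on the same side as the object.

m = +1.42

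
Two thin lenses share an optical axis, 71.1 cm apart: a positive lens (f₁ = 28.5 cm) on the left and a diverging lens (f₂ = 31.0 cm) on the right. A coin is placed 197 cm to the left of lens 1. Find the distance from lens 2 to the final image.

Lens 1: 1/d_i1 = 1/f₁ − 1/d_o1 = 1/(28.5) − 1/(197) = 0.03001, so d_i1 = 33.32 cm.
The intermediate image is 33.32 cm to the right of lens 1, which is 71.1 − (33.32) = 37.78 cm to the left of lens 2, so d_o2 = +37.78 cm.
Lens 2 is diverging, so f₂ = −31.0 cm.
Lens 2: 1/d_i2 = 1/f₂ − 1/d_o2 = 1/(-31.0) − 1/(37.78) = -0.05873, so d_i2 = -17.0 cm.
The final image is virtual, 17.0 cm to the left of lens 2 (overall magnification ≈ -0.076).

17.0 cm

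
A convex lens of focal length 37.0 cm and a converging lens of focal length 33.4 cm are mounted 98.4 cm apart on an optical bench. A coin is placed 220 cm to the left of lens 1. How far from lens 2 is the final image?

Lens 1: 1/d_i1 = 1/f₁ − 1/d_o1 = 1/(37.0) − 1/(220) = 0.02248, so d_i1 = 44.48 cm.
The intermediate image is 44.48 cm to the right of lens 1, which is 98.4 − (44.48) = 53.92 cm to the left of lens 2, so d_o2 = +53.92 cm.
Lens 2: 1/d_i2 = 1/f₂ − 1/d_o2 = 1/(33.4) − 1/(53.92) = 0.01139, so d_i2 = 87.8 cm.
The final image is real, 87.8 cm to the right of lens 2 (overall magnification ≈ 0.33).

87.8 cm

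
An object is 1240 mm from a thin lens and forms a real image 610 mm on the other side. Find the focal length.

Real image ⇒ d_i = +610 mm.
1/f = 1/d_o + 1/d_i = 1/(1240) + 1/(610) = 0.002446, so f = 409 mm.
Since f is positive, the thin lens is converging.

f = 409 mm (converging)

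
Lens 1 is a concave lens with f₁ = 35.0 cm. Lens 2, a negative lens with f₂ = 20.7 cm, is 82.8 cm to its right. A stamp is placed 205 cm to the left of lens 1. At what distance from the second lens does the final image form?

17.5 cm

Lens 1 is diverging, so f₁ = −35.0 cm.
Lens 1: 1/d_i1 = 1/f₁ − 1/d_o1 = 1/(-35.0) − 1/(205) = -0.03345, so d_i1 = -29.90 cm.
The intermediate image is 29.90 cm to the left of lens 1 (virtual), which is 82.8 − (-29.90) = 112.7 cm to the left of lens 2, so d_o2 = +112.7 cm.
Lens 2 is diverging, so f₂ = −20.7 cm.
Lens 2: 1/d_i2 = 1/f₂ − 1/d_o2 = 1/(-20.7) − 1/(112.7) = -0.05718, so d_i2 = -17.5 cm.
The final image is virtual, 17.5 cm to the left of lens 2 (overall magnification ≈ 0.023).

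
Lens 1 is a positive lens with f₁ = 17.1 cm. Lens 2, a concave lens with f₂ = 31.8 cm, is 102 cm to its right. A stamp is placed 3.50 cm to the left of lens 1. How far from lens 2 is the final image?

Lens 1: 1/d_i1 = 1/f₁ − 1/d_o1 = 1/(17.1) − 1/(3.50) = -0.2272, so d_i1 = -4.401 cm.
The intermediate image is 4.401 cm to the left of lens 1 (virtual), which is 102 − (-4.401) = 106.4 cm to the left of lens 2, so d_o2 = +106.4 cm.
Lens 2 is diverging, so f₂ = −31.8 cm.
Lens 2: 1/d_i2 = 1/f₂ − 1/d_o2 = 1/(-31.8) − 1/(106.4) = -0.04085, so d_i2 = -24.5 cm.
The final image is virtual, 24.5 cm to the left of lens 2 (overall magnification ≈ 0.29).

24.5 cm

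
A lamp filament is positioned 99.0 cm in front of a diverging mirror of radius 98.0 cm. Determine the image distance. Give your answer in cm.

32.8 cm

f = R/2 = 98.0/2 = 49.00 cm; for a diverging mirror, f = -49.00 cm.
Mirror equation: 1/s_i = 1/f − 1/s_o = 1/(-49.00) − 1/(99.0) = -0.02041 − 0.01010 = -0.03051, so s_i = -32.8 cm.
The image is virtual, upright and reduced, behind the mirror.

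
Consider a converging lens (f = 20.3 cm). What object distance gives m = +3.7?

14.8 cm

m = −d_i/d_o ⇒ d_i = −m·d_o.
1/f = 1/d_o + 1/d_i = 1/d_o − 1/(m·d_o) = (1 − 1/m)/d_o, so d_o = f(1 − 1/m) = (20.30)(1 − 1/(+3.7)) = 14.8 cm.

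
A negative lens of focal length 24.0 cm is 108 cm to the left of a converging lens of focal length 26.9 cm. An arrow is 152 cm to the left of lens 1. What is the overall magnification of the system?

m = -0.0360

f₁ = −24.0 cm (diverging).
Lens 1: 1/d_i1 = 1/(-24.0) − 1/(152) = -0.04825, so d_i1 = -20.73 cm; m₁ = −d_i1/d_o1 = +0.1364.
d_o2 = 108 − (-20.73) = 128.7 cm.
Lens 2: 1/d_i2 = 1/(26.9) − 1/(128.7) = 0.02940, so d_i2 = 34.01 cm; m₂ = −d_i2/d_o2 = -0.2642.
m = m₁·m₂ = (+0.1364)(-0.2642) = -0.0360.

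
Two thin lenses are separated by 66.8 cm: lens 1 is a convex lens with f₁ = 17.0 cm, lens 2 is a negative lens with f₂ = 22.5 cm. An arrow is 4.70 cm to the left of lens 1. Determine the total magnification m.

Lens 1: 1/d_i1 = 1/(17.0) − 1/(4.70) = -0.1539, so d_i1 = -6.496 cm; m₁ = −d_i1/d_o1 = +1.382.
d_o2 = 66.8 − (-6.496) = 73.30 cm.
f₂ = −22.5 cm (diverging).
Lens 2: 1/d_i2 = 1/(-22.5) − 1/(73.30) = -0.05809, so d_i2 = -17.22 cm; m₂ = −d_i2/d_o2 = +0.2349.
m = m₁·m₂ = (+1.382)(+0.2349) = +0.325.

m = +0.325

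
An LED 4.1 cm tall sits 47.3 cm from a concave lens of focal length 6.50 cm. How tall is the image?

For a concave lens, f = -6.50 cm.
1/d_i = 1/f − 1/d_o = 1/(-6.500) − 1/(47.3) = -0.1750, so d_i = -5.715 cm.
m = −d_i/d_o = +0.1208.
|h_i| = |m|·h_o = 0.1208 × 4.1 = 0.495 cm. The image is virtual, upright and reduced, on the same side as the object.

0.495 cm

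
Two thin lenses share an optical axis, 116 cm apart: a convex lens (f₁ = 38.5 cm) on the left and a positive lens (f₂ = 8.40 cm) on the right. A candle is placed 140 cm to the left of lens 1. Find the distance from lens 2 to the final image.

9.69 cm

Lens 1: 1/d_i1 = 1/f₁ − 1/d_o1 = 1/(38.5) − 1/(140) = 0.01883, so d_i1 = 53.10 cm.
The intermediate image is 53.10 cm to the right of lens 1, which is 116 − (53.10) = 62.90 cm to the left of lens 2, so d_o2 = +62.90 cm.
Lens 2: 1/d_i2 = 1/f₂ − 1/d_o2 = 1/(8.40) − 1/(62.90) = 0.1031, so d_i2 = 9.69 cm.
The final image is real, 9.69 cm to the right of lens 2 (overall magnification ≈ 0.058).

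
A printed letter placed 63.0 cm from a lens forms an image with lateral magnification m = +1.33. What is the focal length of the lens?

m = −d_i/d_o ⇒ d_i = −m·d_o = −(+1.33)·(63.0) = -83.79 cm.
1/f = 1/d_o + 1/d_i = 1/(63.0) + 1/(-83.79) = 0.003938, so f = 254 cm.
Since f is positive, the lens is converging.

f = 254 cm (converging)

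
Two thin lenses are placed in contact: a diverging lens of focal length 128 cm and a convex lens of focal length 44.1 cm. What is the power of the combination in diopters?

P = +1.49 D

P₁ = 1/f₁ = 1/(-1.28 m) = -0.7812 D; P₂ = 1/f₂ = 1/(0.441 m) = +2.268 D.
For thin lenses in contact, P = P₁ + P₂ = (-0.7812) + (+2.268) = +1.49 D.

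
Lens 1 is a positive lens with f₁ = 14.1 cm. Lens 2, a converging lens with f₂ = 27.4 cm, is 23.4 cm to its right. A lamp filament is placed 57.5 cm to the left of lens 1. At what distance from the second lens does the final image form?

Lens 1: 1/d_i1 = 1/f₁ − 1/d_o1 = 1/(14.1) − 1/(57.5) = 0.05353, so d_i1 = 18.68 cm.
The intermediate image is 18.68 cm to the right of lens 1, which is 23.4 − (18.68) = 4.720 cm to the left of lens 2, so d_o2 = +4.720 cm.
Lens 2: 1/d_i2 = 1/f₂ − 1/d_o2 = 1/(27.4) − 1/(4.720) = -0.1754, so d_i2 = -5.70 cm.
The final image is virtual, 5.70 cm to the left of lens 2 (overall magnification ≈ -0.39).

5.70 cm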